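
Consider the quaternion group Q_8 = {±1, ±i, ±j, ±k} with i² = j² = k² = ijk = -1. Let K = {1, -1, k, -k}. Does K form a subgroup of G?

Yes

|K| = 4 divides |G| = 8, consistent with Lagrange.
K contains the identity, every element's inverse is in K, and K is closed under ·: it is a subgroup.
In fact K = ⟨-k⟩.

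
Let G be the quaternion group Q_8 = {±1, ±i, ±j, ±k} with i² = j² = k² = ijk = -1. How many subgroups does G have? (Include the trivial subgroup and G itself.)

6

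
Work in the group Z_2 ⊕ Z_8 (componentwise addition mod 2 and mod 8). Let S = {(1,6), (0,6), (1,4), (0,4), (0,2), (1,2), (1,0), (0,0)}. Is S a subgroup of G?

Yes

|S| = 8 divides |G| = 16, consistent with Lagrange.
S contains the identity, every element's inverse is in S, and S is closed under +: it is a subgroup.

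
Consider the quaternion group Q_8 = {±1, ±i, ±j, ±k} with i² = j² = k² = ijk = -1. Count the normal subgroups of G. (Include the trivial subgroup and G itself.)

6

G has 6 subgroups. Checking conjugation-invariance by order — order 1: 1/1 normal; order 2: 1/1 normal; order 4: 3/3 normal; order 8: 1/1 normal.
Total normal subgroups: 6.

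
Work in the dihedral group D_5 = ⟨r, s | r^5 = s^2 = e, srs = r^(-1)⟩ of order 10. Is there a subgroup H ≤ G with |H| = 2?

Yes

2 | 10. A subgroup of order 2 is {e, r^2s}.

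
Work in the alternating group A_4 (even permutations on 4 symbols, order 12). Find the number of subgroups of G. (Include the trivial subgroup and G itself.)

10

|G| = 12, so by Lagrange every subgroup order divides 12. Divisors: 1, 2, 3, 4, 6, 12.
Subgroups by order — order 1: 1; order 2: 3; order 3: 4; order 4: 1; order 6: 0; order 12: 1.
Total: 1 + 3 + 4 + 1 + 0 + 1 = 10.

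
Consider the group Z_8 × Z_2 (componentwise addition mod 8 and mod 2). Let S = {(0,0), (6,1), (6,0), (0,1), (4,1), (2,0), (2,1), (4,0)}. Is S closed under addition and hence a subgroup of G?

Yes

|S| = 8 divides |G| = 16, consistent with Lagrange.
S contains the identity, every element's inverse is in S, and S is closed under +: it is a subgroup.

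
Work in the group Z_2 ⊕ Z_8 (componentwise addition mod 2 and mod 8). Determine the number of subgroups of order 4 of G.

3

|G| = 16 and 4 | 16, so subgroups of order 4 are possible by Lagrange.
The subgroups of order 4 are: {(0,0), (0,2), (0,4), (0,6)}; {(0,0), (0,4), (1,0), (1,4)}; {(0,0), (0,4), (1,2), (1,6)}.
So G has 3 subgroups of order 4.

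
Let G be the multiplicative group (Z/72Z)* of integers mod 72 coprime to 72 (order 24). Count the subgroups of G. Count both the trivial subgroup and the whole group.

|G| = 24, so by Lagrange every subgroup order divides 24. Divisors: 1, 2, 3, 4, 6, 8, 12, 24.
Subgroups by order — order 1: 1; order 2: 7; order 3: 1; order 4: 7; order 6: 7; order 8: 1; order 12: 7; order 24: 1.
Total: 1 + 7 + 1 + 7 + 7 + 1 + 7 + 1 = 32.

32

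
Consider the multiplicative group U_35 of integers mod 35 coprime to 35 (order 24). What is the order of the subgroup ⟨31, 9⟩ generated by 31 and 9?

12

|⟨31⟩| = 6 and |⟨9⟩| = 6, so |H| is a multiple of lcm(6, 6) = 6 and divides |G| = 24.
Closing under the operation: H = {1, 4, 6, 9, 11, 16, 19, 24, 26, 29, 31, 34}, so |H| = 12.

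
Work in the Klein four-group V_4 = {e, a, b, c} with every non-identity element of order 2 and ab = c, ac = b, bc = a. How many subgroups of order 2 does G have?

|G| = 4 and 2 | 4, so subgroups of order 2 are possible by Lagrange.
The subgroups of order 2 are: {e, a}; {e, b}; {e, c}.
So G has 3 subgroups of order 2.

3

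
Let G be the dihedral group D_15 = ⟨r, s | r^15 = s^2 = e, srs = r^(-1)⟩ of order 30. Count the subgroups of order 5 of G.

|G| = 30 and 5 | 30, so subgroups of order 5 are possible by Lagrange.
The subgroups of order 5 are: {e, r^3, r^6, r^9, r^12}.
So G has 1 subgroup of order 5.

1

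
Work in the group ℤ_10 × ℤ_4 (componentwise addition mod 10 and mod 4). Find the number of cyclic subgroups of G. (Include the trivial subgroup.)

Each element a generates a cyclic subgroup ⟨a⟩; distinct elements may generate the same one (a cyclic group of order d has φ(d) generators).
Cyclic subgroups by order — order 1: 1; order 2: 3; order 4: 2; order 5: 1; order 10: 3; order 20: 2.
Total: 12.

12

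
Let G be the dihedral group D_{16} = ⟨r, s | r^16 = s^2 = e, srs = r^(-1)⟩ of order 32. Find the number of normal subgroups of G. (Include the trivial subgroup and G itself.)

8

G has 36 subgroups. Checking conjugation-invariance by order — order 1: 1/1 normal; order 2: 1/17 normal; order 4: 1/9 normal; order 8: 1/5 normal; order 16: 3/3 normal; order 32: 1/1 normal.
Total normal subgroups: 8.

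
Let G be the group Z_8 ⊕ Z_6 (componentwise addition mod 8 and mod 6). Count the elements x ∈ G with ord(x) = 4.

4

An element (a,b) has order lcm(ord(a), ord(b)); count pairs with lcm equal to 4.
Enumerating gives 4 such elements.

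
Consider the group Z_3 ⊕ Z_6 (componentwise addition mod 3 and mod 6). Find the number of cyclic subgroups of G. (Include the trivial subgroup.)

10

A cyclic subgroup of order d is generated by each of its φ(d) elements of order d, so the cyclic subgroups of order d number (#elements of order d)/φ(d).
Cyclic subgroups by order — order 1: 1; order 2: 1; order 3: 4; order 6: 4.
Total: 10.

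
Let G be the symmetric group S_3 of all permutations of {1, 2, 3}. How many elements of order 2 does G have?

The elements of order 2 are: (2 3), (1 2), (1 3).
That's 3.

3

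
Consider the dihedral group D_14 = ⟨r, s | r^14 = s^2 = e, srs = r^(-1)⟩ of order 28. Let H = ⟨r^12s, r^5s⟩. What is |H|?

4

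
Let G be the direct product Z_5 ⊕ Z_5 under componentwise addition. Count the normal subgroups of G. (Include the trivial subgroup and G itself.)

G is abelian, so every subgroup is normal.
G has 8 subgroups in total, hence 8 normal subgroups.

8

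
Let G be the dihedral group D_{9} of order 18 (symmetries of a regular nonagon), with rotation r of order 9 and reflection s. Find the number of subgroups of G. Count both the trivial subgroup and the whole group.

16

|G| = 18, so by Lagrange every subgroup order divides 18. Divisors: 1, 2, 3, 6, 9, 18.
Subgroups by order — order 1: 1; order 2: 9; order 3: 1; order 6: 3; order 9: 1; order 18: 1.
Total: 1 + 9 + 1 + 3 + 1 + 1 = 16.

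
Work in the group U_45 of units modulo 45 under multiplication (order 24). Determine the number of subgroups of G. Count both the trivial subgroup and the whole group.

|G| = 24, so by Lagrange every subgroup order divides 24. Divisors: 1, 2, 3, 4, 6, 8, 12, 24.
Subgroups by order — order 1: 1; order 2: 3; order 3: 1; order 4: 3; order 6: 3; order 8: 1; order 12: 3; order 24: 1.
Total: 1 + 3 + 1 + 3 + 3 + 1 + 3 + 1 = 16.

16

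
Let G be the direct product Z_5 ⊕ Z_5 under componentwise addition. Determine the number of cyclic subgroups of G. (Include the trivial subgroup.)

Group the elements of G by the cyclic subgroup they generate; each cyclic subgroup of order d accounts for φ(d) elements.
Cyclic subgroups by order — order 1: 1; order 5: 6.
Total: 7.

7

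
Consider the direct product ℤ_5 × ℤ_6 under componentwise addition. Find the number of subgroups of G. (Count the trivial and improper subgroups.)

8

|G| = 30, so by Lagrange every subgroup order divides 30. Divisors: 1, 2, 3, 5, 6, 10, 15, 30.
Subgroups by order — order 1: 1; order 2: 1; order 3: 1; order 5: 1; order 6: 1; order 10: 1; order 15: 1; order 30: 1.
Total: 1 + 1 + 1 + 1 + 1 + 1 + 1 + 1 = 8.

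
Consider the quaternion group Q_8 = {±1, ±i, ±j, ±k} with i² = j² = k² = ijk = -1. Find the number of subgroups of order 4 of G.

|G| = 8 and 4 | 8, so subgroups of order 4 are possible by Lagrange.
The subgroups of order 4 are: {1, -1, i, -i}; {1, -1, j, -j}; {1, -1, k, -k}.
So G has 3 subgroups of order 4.

3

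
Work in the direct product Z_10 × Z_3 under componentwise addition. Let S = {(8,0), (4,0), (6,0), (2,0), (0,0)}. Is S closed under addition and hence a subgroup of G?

|S| = 5 divides |G| = 30, consistent with Lagrange.
S contains the identity, every element's inverse is in S, and S is closed under +: it is a subgroup.
In fact S = ⟨(4,0)⟩.

Yes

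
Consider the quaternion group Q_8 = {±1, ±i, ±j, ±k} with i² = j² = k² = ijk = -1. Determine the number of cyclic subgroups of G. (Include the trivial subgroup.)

5

Group the elements of G by the cyclic subgroup they generate; each cyclic subgroup of order d accounts for φ(d) elements.
Cyclic subgroups by order — order 1: 1; order 2: 1; order 4: 3.
Total: 5.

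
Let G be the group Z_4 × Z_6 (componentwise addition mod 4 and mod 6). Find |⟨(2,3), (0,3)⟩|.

4

|⟨(2,3)⟩| = 2 and |⟨(0,3)⟩| = 2, so |H| is a multiple of lcm(2, 2) = 2 and divides |G| = 24.
Closing under the operation: H = {(0,0), (0,3), (2,0), (2,3)}, so |H| = 4.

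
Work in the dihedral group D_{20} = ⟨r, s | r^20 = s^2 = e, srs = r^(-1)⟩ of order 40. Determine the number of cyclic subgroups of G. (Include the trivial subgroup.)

26

Group the elements of G by the cyclic subgroup they generate; each cyclic subgroup of order d accounts for φ(d) elements.
Cyclic subgroups by order — order 1: 1; order 2: 21; order 4: 1; order 5: 1; order 10: 1; order 20: 1.
Total: 26.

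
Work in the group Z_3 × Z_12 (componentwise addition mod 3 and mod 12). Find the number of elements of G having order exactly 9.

An element (a,b) has order lcm(ord(a), ord(b)); count pairs with lcm equal to 9.
Enumerating gives 0 such elements.

0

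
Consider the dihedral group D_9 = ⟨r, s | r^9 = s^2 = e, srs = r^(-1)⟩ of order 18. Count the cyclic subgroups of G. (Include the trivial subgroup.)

Each element a generates a cyclic subgroup ⟨a⟩; distinct elements may generate the same one (a cyclic group of order d has φ(d) generators).
Cyclic subgroups by order — order 1: 1; order 2: 9; order 3: 1; order 9: 1.
Total: 12.

12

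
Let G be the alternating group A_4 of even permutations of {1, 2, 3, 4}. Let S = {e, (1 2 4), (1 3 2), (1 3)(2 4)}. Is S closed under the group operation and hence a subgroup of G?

No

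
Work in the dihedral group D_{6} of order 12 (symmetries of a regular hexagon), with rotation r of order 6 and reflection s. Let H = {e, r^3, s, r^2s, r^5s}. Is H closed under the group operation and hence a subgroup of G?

|H| = 5 does not divide |G| = 12, so by Lagrange H is not a subgroup.

No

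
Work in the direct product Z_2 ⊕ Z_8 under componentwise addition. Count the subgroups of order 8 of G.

|G| = 16 and 8 | 16, so subgroups of order 8 are possible by Lagrange.
The subgroups of order 8 are: {(0,0), (0,1), (0,2), (0,3), (0,4), (0,5), (0,6), (0,7)}; {(0,0), (0,2), (0,4), (0,6), (1,0), (1,2), (1,4), (1,6)}; {(0,0), (0,2), (0,4), (0,6), (1,1), (1,3), (1,5), (1,7)}.
So G has 3 subgroups of order 8.

3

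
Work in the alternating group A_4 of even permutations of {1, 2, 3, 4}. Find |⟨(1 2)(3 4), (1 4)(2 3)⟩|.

4

|⟨(1 2)(3 4)⟩| = 2 and |⟨(1 4)(2 3)⟩| = 2, so |H| is a multiple of lcm(2, 2) = 2 and divides |G| = 12.
Closing under the operation: H = {e, (1 2)(3 4), (1 3)(2 4), (1 4)(2 3)}, so |H| = 4.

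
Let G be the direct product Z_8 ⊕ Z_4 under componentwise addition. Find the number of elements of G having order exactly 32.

0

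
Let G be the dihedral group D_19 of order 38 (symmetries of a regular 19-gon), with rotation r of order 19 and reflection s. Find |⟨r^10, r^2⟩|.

19

|⟨r^10⟩| = 19 and |⟨r^2⟩| = 19, so |H| is a multiple of lcm(19, 19) = 19 and divides |G| = 38.
Closing under the operation: H = {e, r, r^2, r^3, r^4, r^5, r^6, r^7, r^8, r^9, r^10, r^11, r^12, r^13, r^14, r^15, r^16, r^17, r^18}, so |H| = 19.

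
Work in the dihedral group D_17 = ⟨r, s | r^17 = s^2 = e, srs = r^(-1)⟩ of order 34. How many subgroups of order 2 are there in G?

17

|G| = 34 and 2 | 34, so subgroups of order 2 are possible by Lagrange.
The subgroups of order 2 are: {e, r^10s}; {e, r^11s}; {e, r^12s}; {e, r^13s}; … (17 in all).
So G has 17 subgroups of order 2.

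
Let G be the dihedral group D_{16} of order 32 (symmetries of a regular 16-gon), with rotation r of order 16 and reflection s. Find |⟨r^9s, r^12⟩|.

8

|⟨r^9s⟩| = 2 and |⟨r^12⟩| = 4, so |H| is a multiple of lcm(2, 4) = 4 and divides |G| = 32.
Closing under the operation: H = {e, r^4, r^8, r^12, rs, r^5s, r^9s, r^13s}, so |H| = 8.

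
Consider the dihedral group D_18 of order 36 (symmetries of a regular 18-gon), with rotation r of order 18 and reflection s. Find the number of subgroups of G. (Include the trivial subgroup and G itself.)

|G| = 36, so by Lagrange every subgroup order divides 36. Divisors: 1, 2, 3, 4, 6, 9, 12, 18, 36.
Subgroups by order — order 1: 1; order 2: 19; order 3: 1; order 4: 9; order 6: 7; order 9: 1; order 12: 3; order 18: 3; order 36: 1.
Total: 1 + 19 + 1 + 9 + 7 + 1 + 3 + 3 + 1 = 45.

45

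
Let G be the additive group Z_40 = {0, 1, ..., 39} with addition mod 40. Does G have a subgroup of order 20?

20 | 40. A subgroup of order 20 is {0, 2, 4, 6, 8, 10, 12, 14, 16, 18, 20, 22, 24, 26, 28, 30, 32, 34, 36, 38}.

Yes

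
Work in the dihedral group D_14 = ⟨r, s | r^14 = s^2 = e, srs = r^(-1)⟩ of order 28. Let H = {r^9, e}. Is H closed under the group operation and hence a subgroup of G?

No

r^9 ∈ H but its inverse r^5 ∉ H, so H is not a subgroup.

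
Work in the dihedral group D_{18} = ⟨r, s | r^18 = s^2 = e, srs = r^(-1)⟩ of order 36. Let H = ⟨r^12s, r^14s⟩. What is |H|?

|⟨r^12s⟩| = 2 and |⟨r^14s⟩| = 2, so |H| is a multiple of lcm(2, 2) = 2 and divides |G| = 36.
Closing under the operation: H = {e, r^2, r^4, r^6, r^8, r^10, r^12, r^14, r^16, s, r^2s, r^4s, r^6s, r^8s, r^10s, r^12s, r^14s, r^16s}, so |H| = 18.

18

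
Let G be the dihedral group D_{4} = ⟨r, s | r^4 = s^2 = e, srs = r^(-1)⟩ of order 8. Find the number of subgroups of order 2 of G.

5

|G| = 8 and 2 | 8, so subgroups of order 2 are possible by Lagrange.
The subgroups of order 2 are: {e, r^2}; {e, r^2s}; {e, r^3s}; {e, rs}; … (5 in all).
So G has 5 subgroups of order 2.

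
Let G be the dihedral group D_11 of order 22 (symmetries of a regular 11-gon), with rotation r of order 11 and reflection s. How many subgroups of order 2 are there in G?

|G| = 22 and 2 | 22, so subgroups of order 2 are possible by Lagrange.
The subgroups of order 2 are: {e, r^10s}; {e, r^2s}; {e, r^3s}; {e, r^4s}; … (11 in all).
So G has 11 subgroups of order 2.

11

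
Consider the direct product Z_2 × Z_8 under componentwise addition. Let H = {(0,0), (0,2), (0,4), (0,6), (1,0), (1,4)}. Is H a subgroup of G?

|H| = 6 does not divide |G| = 16, so by Lagrange H is not a subgroup.

No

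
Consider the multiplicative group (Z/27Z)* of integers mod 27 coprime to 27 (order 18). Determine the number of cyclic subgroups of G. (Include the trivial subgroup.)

Group the elements of G by the cyclic subgroup they generate; each cyclic subgroup of order d accounts for φ(d) elements.
Cyclic subgroups by order — order 1: 1; order 2: 1; order 3: 1; order 6: 1; order 9: 1; order 18: 1.
Total: 6.

6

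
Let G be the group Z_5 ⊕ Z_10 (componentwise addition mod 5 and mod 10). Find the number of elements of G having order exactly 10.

24

An element (a,b) has order lcm(ord(a), ord(b)); count pairs with lcm equal to 10.
Enumerating gives 24 such elements.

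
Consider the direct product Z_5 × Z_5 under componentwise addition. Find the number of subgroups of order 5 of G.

|G| = 25 and 5 | 25, so subgroups of order 5 are possible by Lagrange.
The subgroups of order 5 are: {(0,0), (0,1), (0,2), (0,3), (0,4)}; {(0,0), (1,0), (2,0), (3,0), (4,0)}; {(0,0), (1,1), (2,2), (3,3), (4,4)}; {(0,0), (1,2), (2,4), (3,1), (4,3)}; … (6 in all).
So G has 6 subgroups of order 5.

6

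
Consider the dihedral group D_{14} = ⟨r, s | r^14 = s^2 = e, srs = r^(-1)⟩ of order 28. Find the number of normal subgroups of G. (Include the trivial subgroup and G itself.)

7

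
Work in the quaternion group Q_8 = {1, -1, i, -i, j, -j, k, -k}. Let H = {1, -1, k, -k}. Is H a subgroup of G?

|H| = 4 divides |G| = 8, consistent with Lagrange.
H contains the identity, every element's inverse is in H, and H is closed under ·: it is a subgroup.
In fact H = ⟨-k⟩.

Yes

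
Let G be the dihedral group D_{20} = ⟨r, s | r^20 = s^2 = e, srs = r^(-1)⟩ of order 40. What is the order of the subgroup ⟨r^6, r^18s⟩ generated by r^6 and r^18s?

20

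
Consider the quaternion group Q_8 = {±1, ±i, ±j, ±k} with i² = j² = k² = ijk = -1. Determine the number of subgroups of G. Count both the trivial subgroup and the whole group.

6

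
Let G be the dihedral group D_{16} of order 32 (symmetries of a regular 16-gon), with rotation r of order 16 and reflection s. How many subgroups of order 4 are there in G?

|G| = 32 and 4 | 32, so subgroups of order 4 are possible by Lagrange.
The subgroups of order 4 are: {e, r^8, r^2s, r^10s}; {e, r^8, r^3s, r^11s}; {e, r^4, r^8, r^12}; {e, r^8, r^4s, r^12s}; … (9 in all).
So G has 9 subgroups of order 4.

9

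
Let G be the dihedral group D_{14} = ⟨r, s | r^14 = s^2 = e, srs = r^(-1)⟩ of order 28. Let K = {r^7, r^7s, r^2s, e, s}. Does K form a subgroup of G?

No

|K| = 5 does not divide |G| = 28, so by Lagrange K is not a subgroup.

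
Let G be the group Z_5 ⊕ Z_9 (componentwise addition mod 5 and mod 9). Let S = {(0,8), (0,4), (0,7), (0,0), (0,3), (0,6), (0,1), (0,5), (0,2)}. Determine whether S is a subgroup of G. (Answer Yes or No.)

Yes

|S| = 9 divides |G| = 45, consistent with Lagrange.
S contains the identity, every element's inverse is in S, and S is closed under +: it is a subgroup.
In fact S = ⟨(0,1)⟩.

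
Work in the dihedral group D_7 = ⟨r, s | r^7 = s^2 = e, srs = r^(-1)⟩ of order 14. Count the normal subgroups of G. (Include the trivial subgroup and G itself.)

G has 10 subgroups. Checking conjugation-invariance by order — order 1: 1/1 normal; order 2: 0/7 normal; order 7: 1/1 normal; order 14: 1/1 normal.
Total normal subgroups: 3.

3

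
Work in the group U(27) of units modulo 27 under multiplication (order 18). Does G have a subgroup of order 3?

Yes

3 | 18. A subgroup of order 3 is {1, 10, 19}.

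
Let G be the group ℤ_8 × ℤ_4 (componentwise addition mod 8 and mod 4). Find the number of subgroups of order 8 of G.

|G| = 32 and 8 | 32, so subgroups of order 8 are possible by Lagrange.
The subgroups of order 8 are: {(0,0), (0,1), (0,2), (0,3), (4,0), (4,1), (4,2), (4,3)}; {(0,0), (0,2), (2,0), (2,2), (4,0), (4,2), (6,0), (6,2)}; {(0,0), (0,2), (2,1), (2,3), (4,0), (4,2), (6,1), (6,3)}; {(0,0), (1,0), (2,0), (3,0), (4,0), (5,0), (6,0), (7,0)}; … (7 in all).
So G has 7 subgroups of order 8.

7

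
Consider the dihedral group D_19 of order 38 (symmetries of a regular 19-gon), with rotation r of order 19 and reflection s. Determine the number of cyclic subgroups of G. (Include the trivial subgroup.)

Group the elements of G by the cyclic subgroup they generate; each cyclic subgroup of order d accounts for φ(d) elements.
Cyclic subgroups by order — order 1: 1; order 2: 19; order 19: 1.
Total: 21.

21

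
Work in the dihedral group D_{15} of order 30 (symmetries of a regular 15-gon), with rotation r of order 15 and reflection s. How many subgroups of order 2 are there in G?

15

|G| = 30 and 2 | 30, so subgroups of order 2 are possible by Lagrange.
The subgroups of order 2 are: {e, r^10s}; {e, r^11s}; {e, r^12s}; {e, r^13s}; … (15 in all).
So G has 15 subgroups of order 2.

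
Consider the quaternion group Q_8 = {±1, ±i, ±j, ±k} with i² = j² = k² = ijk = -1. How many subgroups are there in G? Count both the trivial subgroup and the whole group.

6

|G| = 8, so by Lagrange every subgroup order divides 8. Divisors: 1, 2, 4, 8.
Subgroups by order — order 1: 1; order 2: 1; order 4: 3; order 8: 1.
Total: 1 + 1 + 3 + 1 = 6.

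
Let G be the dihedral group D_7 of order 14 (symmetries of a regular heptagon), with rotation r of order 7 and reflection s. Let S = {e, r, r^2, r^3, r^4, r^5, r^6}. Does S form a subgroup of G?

|S| = 7 divides |G| = 14, consistent with Lagrange.
S contains the identity, every element's inverse is in S, and S is closed under ·: it is a subgroup.
In fact S = ⟨r^4⟩.

Yes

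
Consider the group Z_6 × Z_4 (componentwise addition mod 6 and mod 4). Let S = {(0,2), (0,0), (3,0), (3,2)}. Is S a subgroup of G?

|S| = 4 divides |G| = 24, consistent with Lagrange.
S contains the identity, every element's inverse is in S, and S is closed under +: it is a subgroup.

Yes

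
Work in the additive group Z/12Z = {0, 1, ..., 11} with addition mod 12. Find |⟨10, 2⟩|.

6

|⟨10⟩| = 6 and |⟨2⟩| = 6, so |H| is a multiple of lcm(6, 6) = 6 and divides |G| = 12.
Closing under the operation: H = {0, 2, 4, 6, 8, 10}, so |H| = 6.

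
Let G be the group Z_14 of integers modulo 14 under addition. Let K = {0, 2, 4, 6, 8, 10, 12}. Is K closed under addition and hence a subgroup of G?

Yes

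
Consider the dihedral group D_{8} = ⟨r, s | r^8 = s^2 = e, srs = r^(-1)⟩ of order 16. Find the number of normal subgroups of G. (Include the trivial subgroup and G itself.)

7

G has 19 subgroups. Checking conjugation-invariance by order — order 1: 1/1 normal; order 2: 1/9 normal; order 4: 1/5 normal; order 8: 3/3 normal; order 16: 1/1 normal.
Total normal subgroups: 7.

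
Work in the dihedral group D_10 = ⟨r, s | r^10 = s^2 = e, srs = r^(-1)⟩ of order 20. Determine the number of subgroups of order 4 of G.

5

|G| = 20 and 4 | 20, so subgroups of order 4 are possible by Lagrange.
The subgroups of order 4 are: {e, r^5, r^2s, r^7s}; {e, r^5, r^3s, r^8s}; {e, r^5, r^4s, r^9s}; {e, r^5, s, r^5s}; … (5 in all).
So G has 5 subgroups of order 4.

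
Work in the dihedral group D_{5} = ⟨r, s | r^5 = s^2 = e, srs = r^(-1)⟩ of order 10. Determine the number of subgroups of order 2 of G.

|G| = 10 and 2 | 10, so subgroups of order 2 are possible by Lagrange.
The subgroups of order 2 are: {e, r^2s}; {e, r^3s}; {e, r^4s}; {e, rs}; … (5 in all).
So G has 5 subgroups of order 2.

5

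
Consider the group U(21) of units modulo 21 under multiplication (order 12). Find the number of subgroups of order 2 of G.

3

|G| = 12 and 2 | 12, so subgroups of order 2 are possible by Lagrange.
The subgroups of order 2 are: {1, 13}; {1, 20}; {1, 8}.
So G has 3 subgroups of order 2.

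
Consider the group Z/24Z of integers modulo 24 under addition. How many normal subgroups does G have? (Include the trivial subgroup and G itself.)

G is abelian, so every subgroup is normal.
G has 8 subgroups in total, hence 8 normal subgroups.

8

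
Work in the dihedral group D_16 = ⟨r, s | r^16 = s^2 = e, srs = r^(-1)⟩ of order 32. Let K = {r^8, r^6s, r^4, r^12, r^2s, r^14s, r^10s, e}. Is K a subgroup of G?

|K| = 8 divides |G| = 32, consistent with Lagrange.
K contains the identity, every element's inverse is in K, and K is closed under ·: it is a subgroup.

Yes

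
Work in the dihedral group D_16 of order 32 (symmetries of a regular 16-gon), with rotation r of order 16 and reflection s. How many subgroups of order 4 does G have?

9

|G| = 32 and 4 | 32, so subgroups of order 4 are possible by Lagrange.
The subgroups of order 4 are: {e, r^8, r^2s, r^10s}; {e, r^8, r^3s, r^11s}; {e, r^4, r^8, r^12}; {e, r^8, r^4s, r^12s}; … (9 in all).
So G has 9 subgroups of order 4.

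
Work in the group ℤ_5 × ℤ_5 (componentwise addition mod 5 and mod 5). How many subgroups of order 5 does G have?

6

|G| = 25 and 5 | 25, so subgroups of order 5 are possible by Lagrange.
The subgroups of order 5 are: {(0,0), (0,1), (0,2), (0,3), (0,4)}; {(0,0), (1,0), (2,0), (3,0), (4,0)}; {(0,0), (1,1), (2,2), (3,3), (4,4)}; {(0,0), (1,2), (2,4), (3,1), (4,3)}; … (6 in all).
So G has 6 subgroups of order 5.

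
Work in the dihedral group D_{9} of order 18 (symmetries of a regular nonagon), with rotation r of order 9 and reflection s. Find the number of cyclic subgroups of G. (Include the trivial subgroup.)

Each element a generates a cyclic subgroup ⟨a⟩; distinct elements may generate the same one (a cyclic group of order d has φ(d) generators).
Cyclic subgroups by order — order 1: 1; order 2: 9; order 3: 1; order 9: 1.
Total: 12.

12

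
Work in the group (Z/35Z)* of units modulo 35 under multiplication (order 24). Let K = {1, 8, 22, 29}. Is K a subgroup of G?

Yes

|K| = 4 divides |G| = 24, consistent with Lagrange.
K contains the identity, every element's inverse is in K, and K is closed under ·: it is a subgroup.
In fact K = ⟨8⟩.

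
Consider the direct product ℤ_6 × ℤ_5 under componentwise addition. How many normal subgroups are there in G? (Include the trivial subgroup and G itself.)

8

G is abelian, so every subgroup is normal.
G has 8 subgroups in total, hence 8 normal subgroups.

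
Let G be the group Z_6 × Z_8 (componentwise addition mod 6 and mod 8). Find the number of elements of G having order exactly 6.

An element (a,b) has order lcm(ord(a), ord(b)); count pairs with lcm equal to 6.
Enumerating gives 6 such elements.

6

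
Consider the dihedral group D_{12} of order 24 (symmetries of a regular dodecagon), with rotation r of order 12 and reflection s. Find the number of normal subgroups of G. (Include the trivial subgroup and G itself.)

9

G has 34 subgroups. Checking conjugation-invariance by order — order 1: 1/1 normal; order 2: 1/13 normal; order 3: 1/1 normal; order 4: 1/7 normal; order 6: 1/5 normal; order 8: 0/3 normal; order 12: 3/3 normal; order 24: 1/1 normal.
Total normal subgroups: 9.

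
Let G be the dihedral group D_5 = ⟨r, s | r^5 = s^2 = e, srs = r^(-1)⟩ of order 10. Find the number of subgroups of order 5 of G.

1

|G| = 10 and 5 | 10, so subgroups of order 5 are possible by Lagrange.
The subgroups of order 5 are: {e, r, r^2, r^3, r^4}.
So G has 1 subgroup of order 5.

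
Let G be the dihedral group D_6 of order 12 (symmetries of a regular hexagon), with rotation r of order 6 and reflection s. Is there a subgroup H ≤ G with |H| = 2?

Yes

2 | 12. A subgroup of order 2 is {e, r^2s}.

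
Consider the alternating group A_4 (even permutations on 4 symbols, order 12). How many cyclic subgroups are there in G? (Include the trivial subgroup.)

8

Each element a generates a cyclic subgroup ⟨a⟩; distinct elements may generate the same one (a cyclic group of order d has φ(d) generators).
Cyclic subgroups by order — order 1: 1; order 2: 3; order 3: 4.
Total: 8.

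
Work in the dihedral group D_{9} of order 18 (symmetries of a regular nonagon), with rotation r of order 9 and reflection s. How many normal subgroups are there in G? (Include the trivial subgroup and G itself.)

G has 16 subgroups. Checking conjugation-invariance by order — order 1: 1/1 normal; order 2: 0/9 normal; order 3: 1/1 normal; order 6: 0/3 normal; order 9: 1/1 normal; order 18: 1/1 normal.
Total normal subgroups: 4.

4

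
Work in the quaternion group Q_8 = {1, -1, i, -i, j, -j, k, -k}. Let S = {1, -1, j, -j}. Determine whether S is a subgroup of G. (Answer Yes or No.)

Yes

|S| = 4 divides |G| = 8, consistent with Lagrange.
S contains the identity, every element's inverse is in S, and S is closed under ·: it is a subgroup.
In fact S = ⟨j⟩.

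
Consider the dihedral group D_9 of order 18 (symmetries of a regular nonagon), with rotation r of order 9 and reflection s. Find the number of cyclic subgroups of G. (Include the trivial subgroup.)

A cyclic subgroup of order d is generated by each of its φ(d) elements of order d, so the cyclic subgroups of order d number (#elements of order d)/φ(d).
Cyclic subgroups by order — order 1: 1; order 2: 9; order 3: 1; order 9: 1.
Total: 12.

12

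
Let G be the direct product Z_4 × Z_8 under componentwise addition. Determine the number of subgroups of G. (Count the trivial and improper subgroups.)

|G| = 32, so by Lagrange every subgroup order divides 32. Divisors: 1, 2, 4, 8, 16, 32.
Subgroups by order — order 1: 1; order 2: 3; order 4: 7; order 8: 7; order 16: 3; order 32: 1.
Total: 1 + 3 + 7 + 7 + 3 + 1 = 22.

22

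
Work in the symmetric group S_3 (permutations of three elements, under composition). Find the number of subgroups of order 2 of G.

3

|G| = 6 and 2 | 6, so subgroups of order 2 are possible by Lagrange.
The subgroups of order 2 are: {e, (1 2)}; {e, (1 3)}; {e, (2 3)}.
So G has 3 subgroups of order 2.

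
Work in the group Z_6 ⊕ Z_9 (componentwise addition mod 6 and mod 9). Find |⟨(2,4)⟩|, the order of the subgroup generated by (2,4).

9

The order of (2,4) in Z_6 × Z_9 is lcm(ord(2) in Z_6, ord(4) in Z_9).
ord(2) = 3 and ord(4) = 9, so |⟨(2,4)⟩| = lcm(3, 9) = 9.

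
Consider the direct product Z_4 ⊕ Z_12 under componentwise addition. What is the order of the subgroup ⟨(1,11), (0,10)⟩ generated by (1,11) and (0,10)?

24

|⟨(1,11)⟩| = 12 and |⟨(0,10)⟩| = 6, so |H| is a multiple of lcm(12, 6) = 12 and divides |G| = 48.
Closing under the operation: H = {(0,0), (0,2), (0,4), (0,6), (0,8), (0,10), (1,1), (1,3), (1,5), (1,7), (1,9), (1,11), (2,0), (2,2), (2,4), (2,6), (2,8), (2,10), (3,1), (3,3), (3,5), (3,7), (3,9), (3,11)}, so |H| = 24.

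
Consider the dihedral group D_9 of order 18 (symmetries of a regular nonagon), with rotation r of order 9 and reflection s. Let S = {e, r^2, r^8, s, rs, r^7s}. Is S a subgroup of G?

No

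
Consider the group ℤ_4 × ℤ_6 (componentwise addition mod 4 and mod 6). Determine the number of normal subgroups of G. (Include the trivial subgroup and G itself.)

16

G is abelian, so every subgroup is normal.
G has 16 subgroups in total, hence 16 normal subgroups.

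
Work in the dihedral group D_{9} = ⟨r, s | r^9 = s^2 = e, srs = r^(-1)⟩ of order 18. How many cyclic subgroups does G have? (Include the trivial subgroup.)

12

Group the elements of G by the cyclic subgroup they generate; each cyclic subgroup of order d accounts for φ(d) elements.
Cyclic subgroups by order — order 1: 1; order 2: 9; order 3: 1; order 9: 1.
Total: 12.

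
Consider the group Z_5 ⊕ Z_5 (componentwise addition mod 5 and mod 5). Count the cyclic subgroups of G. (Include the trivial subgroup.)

A cyclic subgroup of order d is generated by each of its φ(d) elements of order d, so the cyclic subgroups of order d number (#elements of order d)/φ(d).
Cyclic subgroups by order — order 1: 1; order 5: 6.
Total: 7.

7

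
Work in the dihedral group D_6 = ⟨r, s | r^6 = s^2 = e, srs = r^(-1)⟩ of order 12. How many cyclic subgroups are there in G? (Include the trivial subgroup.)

A cyclic subgroup of order d is generated by each of its φ(d) elements of order d, so the cyclic subgroups of order d number (#elements of order d)/φ(d).
Cyclic subgroups by order — order 1: 1; order 2: 7; order 3: 1; order 6: 1.
Total: 10.

10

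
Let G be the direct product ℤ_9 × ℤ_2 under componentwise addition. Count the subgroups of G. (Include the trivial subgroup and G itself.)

6

|G| = 18, so by Lagrange every subgroup order divides 18. Divisors: 1, 2, 3, 6, 9, 18.
Subgroups by order — order 1: 1; order 2: 1; order 3: 1; order 6: 1; order 9: 1; order 18: 1.
Total: 1 + 1 + 1 + 1 + 1 + 1 = 6.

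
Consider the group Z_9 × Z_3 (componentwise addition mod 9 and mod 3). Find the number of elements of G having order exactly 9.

18

An element (a,b) has order lcm(ord(a), ord(b)); count pairs with lcm equal to 9.
Enumerating gives 18 such elements.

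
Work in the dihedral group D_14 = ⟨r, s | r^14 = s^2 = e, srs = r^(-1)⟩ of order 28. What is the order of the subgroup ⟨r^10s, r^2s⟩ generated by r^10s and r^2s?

14

|⟨r^10s⟩| = 2 and |⟨r^2s⟩| = 2, so |H| is a multiple of lcm(2, 2) = 2 and divides |G| = 28.
Closing under the operation: H = {e, r^2, r^4, r^6, r^8, r^10, r^12, s, r^2s, r^4s, r^6s, r^8s, r^10s, r^12s}, so |H| = 14.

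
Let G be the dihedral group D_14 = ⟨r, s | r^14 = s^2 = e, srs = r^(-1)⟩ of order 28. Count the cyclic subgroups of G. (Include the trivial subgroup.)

18

Group the elements of G by the cyclic subgroup they generate; each cyclic subgroup of order d accounts for φ(d) elements.
Cyclic subgroups by order — order 1: 1; order 2: 15; order 7: 1; order 14: 1.
Total: 18.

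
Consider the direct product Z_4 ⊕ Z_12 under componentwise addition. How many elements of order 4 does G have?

12

An element (a,b) has order lcm(ord(a), ord(b)); count pairs with lcm equal to 4.
Enumerating gives 12 such elements.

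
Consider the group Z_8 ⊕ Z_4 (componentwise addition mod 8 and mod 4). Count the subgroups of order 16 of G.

|G| = 32 and 16 | 32, so subgroups of order 16 are possible by Lagrange.
The subgroups of order 16 are: {(0,0), (0,1), (0,2), (0,3), (2,0), (2,1), (2,2), (2,3), (4,0), (4,1), (4,2), (4,3), (6,0), (6,1), (6,2), (6,3)}; {(0,0), (0,2), (1,0), (1,2), (2,0), (2,2), (3,0), (3,2), (4,0), (4,2), (5,0), (5,2), (6,0), (6,2), (7,0), (7,2)}; {(0,0), (0,2), (1,1), (1,3), (2,0), (2,2), (3,1), (3,3), (4,0), (4,2), (5,1), (5,3), (6,0), (6,2), (7,1), (7,3)}.
So G has 3 subgroups of order 16.

3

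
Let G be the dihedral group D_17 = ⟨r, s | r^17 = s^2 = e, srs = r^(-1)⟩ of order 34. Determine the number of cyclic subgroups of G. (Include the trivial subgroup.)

19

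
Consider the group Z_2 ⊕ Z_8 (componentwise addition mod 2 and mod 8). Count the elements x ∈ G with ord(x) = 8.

An element (a,b) has order lcm(ord(a), ord(b)); count pairs with lcm equal to 8.
Enumerating gives 8 such elements.

8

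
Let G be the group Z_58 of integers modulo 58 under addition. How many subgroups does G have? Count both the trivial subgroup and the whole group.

4

Subgroups of the cyclic group Z_58 correspond bijectively to divisors of 58.
Divisors of 58: 1, 2, 29, 58.
So Z_58 has 4 subgroups.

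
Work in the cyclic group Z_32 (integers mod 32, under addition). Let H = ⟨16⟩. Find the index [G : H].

|⟨16⟩| = 2 and |G| = 32.
By Lagrange, [G : H] = |G|/|H| = 32/2 = 16.

16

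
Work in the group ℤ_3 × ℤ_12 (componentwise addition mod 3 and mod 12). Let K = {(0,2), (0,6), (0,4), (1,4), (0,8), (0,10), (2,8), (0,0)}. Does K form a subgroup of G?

|K| = 8 does not divide |G| = 36, so by Lagrange K is not a subgroup.

No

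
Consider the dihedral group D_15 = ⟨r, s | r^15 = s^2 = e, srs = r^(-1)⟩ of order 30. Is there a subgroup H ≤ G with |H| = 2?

Yes

2 | 30. A subgroup of order 2 is {e, r^10s}.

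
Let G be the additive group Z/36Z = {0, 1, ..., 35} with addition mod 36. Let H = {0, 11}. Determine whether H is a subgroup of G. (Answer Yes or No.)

11 ∈ H but its inverse 25 ∉ H, so H is not a subgroup.

No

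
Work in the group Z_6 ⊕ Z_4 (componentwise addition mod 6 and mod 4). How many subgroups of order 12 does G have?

|G| = 24 and 12 | 24, so subgroups of order 12 are possible by Lagrange.
The subgroups of order 12 are: {(0,0), (0,1), (0,2), (0,3), (2,0), (2,1), (2,2), (2,3), (4,0), (4,1), (4,2), (4,3)}; {(0,0), (0,2), (1,0), (1,2), (2,0), (2,2), (3,0), (3,2), (4,0), (4,2), (5,0), (5,2)}; {(0,0), (0,2), (1,1), (1,3), (2,0), (2,2), (3,1), (3,3), (4,0), (4,2), (5,1), (5,3)}.
So G has 3 subgroups of order 12.

3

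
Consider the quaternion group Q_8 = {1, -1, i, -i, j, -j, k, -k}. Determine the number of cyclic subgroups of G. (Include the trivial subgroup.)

5

Each element a generates a cyclic subgroup ⟨a⟩; distinct elements may generate the same one (a cyclic group of order d has φ(d) generators).
Cyclic subgroups by order — order 1: 1; order 2: 1; order 4: 3.
Total: 5.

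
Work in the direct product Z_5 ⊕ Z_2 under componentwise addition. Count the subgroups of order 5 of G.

|G| = 10 and 5 | 10, so subgroups of order 5 are possible by Lagrange.
The subgroups of order 5 are: {(0,0), (1,0), (2,0), (3,0), (4,0)}.
So G has 1 subgroup of order 5.

1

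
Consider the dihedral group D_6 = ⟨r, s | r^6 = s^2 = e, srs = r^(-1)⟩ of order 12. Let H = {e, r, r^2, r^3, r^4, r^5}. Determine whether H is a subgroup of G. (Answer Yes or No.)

|H| = 6 divides |G| = 12, consistent with Lagrange.
H contains the identity, every element's inverse is in H, and H is closed under ·: it is a subgroup.
In fact H = ⟨r^5⟩.

Yes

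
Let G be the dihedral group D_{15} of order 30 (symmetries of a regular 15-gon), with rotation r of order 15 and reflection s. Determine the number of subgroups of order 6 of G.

5

|G| = 30 and 6 | 30, so subgroups of order 6 are possible by Lagrange.
The subgroups of order 6 are: {e, r^5, r^10, s, r^5s, r^10s}; {e, r^5, r^10, rs, r^6s, r^11s}; {e, r^5, r^10, r^2s, r^7s, r^12s}; {e, r^5, r^10, r^3s, r^8s, r^13s}; … (5 in all).
So G has 5 subgroups of order 6.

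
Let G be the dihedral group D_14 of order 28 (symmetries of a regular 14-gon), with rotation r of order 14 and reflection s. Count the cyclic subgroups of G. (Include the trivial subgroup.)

18

Each element a generates a cyclic subgroup ⟨a⟩; distinct elements may generate the same one (a cyclic group of order d has φ(d) generators).
Cyclic subgroups by order — order 1: 1; order 2: 15; order 7: 1; order 14: 1.
Total: 18.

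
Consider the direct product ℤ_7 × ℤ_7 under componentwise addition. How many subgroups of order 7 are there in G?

8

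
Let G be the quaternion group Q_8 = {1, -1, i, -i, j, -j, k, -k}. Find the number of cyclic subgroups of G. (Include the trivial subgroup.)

5

Each element a generates a cyclic subgroup ⟨a⟩; distinct elements may generate the same one (a cyclic group of order d has φ(d) generators).
Cyclic subgroups by order — order 1: 1; order 2: 1; order 4: 3.
Total: 5.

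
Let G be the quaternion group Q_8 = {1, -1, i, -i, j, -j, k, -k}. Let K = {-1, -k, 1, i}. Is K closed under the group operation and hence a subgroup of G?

No

-k ∈ K but its inverse k ∉ K, so K is not a subgroup.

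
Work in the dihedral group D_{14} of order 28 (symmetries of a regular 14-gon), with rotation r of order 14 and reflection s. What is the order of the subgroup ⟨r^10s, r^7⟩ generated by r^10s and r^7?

4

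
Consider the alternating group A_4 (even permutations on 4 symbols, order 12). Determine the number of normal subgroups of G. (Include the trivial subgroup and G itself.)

3

G has 10 subgroups. Checking conjugation-invariance by order — order 1: 1/1 normal; order 2: 0/3 normal; order 3: 0/4 normal; order 4: 1/1 normal; order 12: 1/1 normal.
Total normal subgroups: 3.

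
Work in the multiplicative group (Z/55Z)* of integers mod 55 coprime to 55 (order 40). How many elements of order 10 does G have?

Enumerating element orders in G gives 12 elements of order 10.

12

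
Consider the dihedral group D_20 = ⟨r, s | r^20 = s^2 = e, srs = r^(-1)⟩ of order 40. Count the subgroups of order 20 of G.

|G| = 40 and 20 | 40, so subgroups of order 20 are possible by Lagrange.
The subgroups of order 20 are: {e, r, r^2, r^3, r^4, r^5, r^6, r^7, r^8, r^9, r^10, r^11, r^12, r^13, r^14, r^15, r^16, r^17, r^18, r^19}; {e, r^2, r^4, r^6, r^8, r^10, r^12, r^14, r^16, r^18, s, r^2s, r^4s, r^6s, r^8s, r^10s, r^12s, r^14s, r^16s, r^18s}; {e, r^2, r^4, r^6, r^8, r^10, r^12, r^14, r^16, r^18, rs, r^3s, r^5s, r^7s, r^9s, r^11s, r^13s, r^15s, r^17s, r^19s}.
So G has 3 subgroups of order 20.

3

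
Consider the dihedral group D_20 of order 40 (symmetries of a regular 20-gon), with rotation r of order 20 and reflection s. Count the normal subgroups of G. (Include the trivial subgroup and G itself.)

9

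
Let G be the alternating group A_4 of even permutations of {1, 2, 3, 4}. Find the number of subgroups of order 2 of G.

|G| = 12 and 2 | 12, so subgroups of order 2 are possible by Lagrange.
The subgroups of order 2 are: {e, (1 2)(3 4)}; {e, (1 3)(2 4)}; {e, (1 4)(2 3)}.
So G has 3 subgroups of order 2.

3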